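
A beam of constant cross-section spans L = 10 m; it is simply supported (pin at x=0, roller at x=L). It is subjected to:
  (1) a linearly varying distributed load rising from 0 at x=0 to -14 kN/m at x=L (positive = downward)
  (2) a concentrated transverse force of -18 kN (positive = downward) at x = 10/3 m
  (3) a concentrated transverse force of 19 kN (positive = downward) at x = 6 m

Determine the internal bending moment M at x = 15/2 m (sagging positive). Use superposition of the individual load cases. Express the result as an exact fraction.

M(15/2) = -1009/16 kN·m

Load 1 — triangular load w₀=-14 kN/m (0→w₀ over full span):
  M_1 = w₀Lx/6 - w₀x³/(6L) = (-14)·10·(15/2)/6 - (-14)·(15/2)³/(6·10) = -1225/16 kN·m
Load 2 — point force P=-18 kN at a=10/3 m (b=L-a=20/3):
  M_2 = Pa(L-x)/L  [x>a] = (-18)·(10/3)·(10-(15/2))/10 = -15 kN·m
Load 3 — point force P=19 kN at a=6 m (b=L-a=4):
  M_3 = Pa(L-x)/L  [x>a] = 19·6·(10-(15/2))/10 = 57/2 kN·m
Superposition: M = Σ M_i = -1009/16 kN·m ≈ -63.062500 kN·m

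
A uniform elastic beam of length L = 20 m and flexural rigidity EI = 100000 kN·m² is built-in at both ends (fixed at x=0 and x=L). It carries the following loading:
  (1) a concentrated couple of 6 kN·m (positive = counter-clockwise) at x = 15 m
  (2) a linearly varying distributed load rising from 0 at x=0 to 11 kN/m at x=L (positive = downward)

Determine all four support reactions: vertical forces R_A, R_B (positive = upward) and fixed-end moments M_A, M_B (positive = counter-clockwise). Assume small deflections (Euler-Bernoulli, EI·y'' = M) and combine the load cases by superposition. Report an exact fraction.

R_A = 2667/80 kN, M_A = 3565/24 kN·m, R_B = 6133/80 kN, M_B = -1769/8 kN·m

Load 1 — applied couple M₀=6 kN·m at a=15 m (b=L-a=5):
  R_A = 6M₀ab/L³ = 6·6·15·5/20³ = 27/80 kN
  M_A = M₀b(2a-b)/L² = 6·5·(2·15-5)/20² = 15/8 kN·m
  R_B = -6M₀ab/L³ = -6·6·15·5/20³ = -27/80 kN
  M_B = M₀a(2b-a)/L² = 6·15·(2·5-15)/20² = -9/8 kN·m
Load 2 — triangular load w₀=11 kN/m (0→w₀ over full span):
  R_A = 3w₀L/20 = 3·11·20/20 = 33 kN
  M_A = w₀L²/30 = 11·20²/30 = 440/3 kN·m
  R_B = 7w₀L/20 = 7·11·20/20 = 77 kN
  M_B = -w₀L²/20 = -11·20²/20 = -220 kN·m
Superposition: R_A = 2667/80 kN, M_A = 3565/24 kN·m, R_B = 6133/80 kN, M_B = -1769/8 kN·m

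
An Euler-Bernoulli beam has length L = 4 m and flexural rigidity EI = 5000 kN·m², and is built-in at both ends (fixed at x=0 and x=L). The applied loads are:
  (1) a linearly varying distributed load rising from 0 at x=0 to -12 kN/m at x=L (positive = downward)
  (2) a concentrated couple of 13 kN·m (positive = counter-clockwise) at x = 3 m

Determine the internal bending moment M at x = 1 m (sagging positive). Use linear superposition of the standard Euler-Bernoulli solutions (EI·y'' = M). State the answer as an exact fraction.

M(1) = -113/160 kN·m

Load 1 — triangular load w₀=-12 kN/m (0→w₀ over full span):
  M_1 = 3w₀Lx/20 - w₀L²/30 - w₀x³/(6L) = 3·(-12)·4·1/20 - (-12)·4²/30 - (-12)·1³/(6·4) = -3/10 kN·m
Load 2 — applied couple M₀=13 kN·m at a=3 m (b=L-a=1):
  M_2 = R_Ax - M_A  [x≤a] with R_A=117/32, M_A=65/16 = (117/32)·1 - (65/16) = -13/32 kN·m
Superposition: M = Σ M_i = -113/160 kN·m ≈ -0.706250 kN·m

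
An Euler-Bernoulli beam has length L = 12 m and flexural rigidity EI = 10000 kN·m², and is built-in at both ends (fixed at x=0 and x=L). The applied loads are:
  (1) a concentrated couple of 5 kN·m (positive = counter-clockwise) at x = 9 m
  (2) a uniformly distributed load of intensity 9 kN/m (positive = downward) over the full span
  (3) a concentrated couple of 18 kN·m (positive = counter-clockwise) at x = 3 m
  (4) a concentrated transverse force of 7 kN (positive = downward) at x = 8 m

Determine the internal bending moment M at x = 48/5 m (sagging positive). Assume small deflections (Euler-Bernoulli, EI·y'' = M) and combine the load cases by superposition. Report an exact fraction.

Load 1 — applied couple M₀=5 kN·m at a=9 m (b=L-a=3):
  M_1 = R_Ax - M_A - M₀  [x>a] with R_A=15/32, M_A=25/16 = (15/32)·(48/5) - (25/16) - 5 = -33/16 kN·m
Load 2 — uniform load w=9 kN/m over full span:
  M_2 = wLx/2 - wL²/12 - wx²/2 = 9·12·(48/5)/2 - 9·12²/12 - 9·(48/5)²/2 = -108/25 kN·m
Load 3 — applied couple M₀=18 kN·m at a=3 m (b=L-a=9):
  M_3 = R_Ax - M_A - M₀  [x>a] with R_A=27/16, M_A=-27/8 = (27/16)·(48/5) - (-27/8) - 18 = 63/40 kN·m
Load 4 — point force P=7 kN at a=8 m (b=L-a=4):
  M_4 = Pa²(a+3b)(L-x)/L³ - Pa²b/L²  [x>a] = 7·8²·(8+3·4)·(12-(48/5))/12³ - 7·8²·4/12² = 0 kN·m
Superposition: M = Σ M_i = -1923/400 kN·m ≈ -4.807500 kN·m

M(48/5) = -1923/400 kN·m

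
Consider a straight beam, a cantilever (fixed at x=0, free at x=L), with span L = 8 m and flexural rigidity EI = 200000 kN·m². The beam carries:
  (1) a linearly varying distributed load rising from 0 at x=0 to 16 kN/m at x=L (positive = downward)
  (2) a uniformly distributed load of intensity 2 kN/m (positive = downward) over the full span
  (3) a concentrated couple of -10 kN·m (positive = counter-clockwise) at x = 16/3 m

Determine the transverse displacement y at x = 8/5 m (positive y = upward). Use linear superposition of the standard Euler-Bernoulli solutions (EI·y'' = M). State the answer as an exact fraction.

Load 1 — triangular load w₀=16 kN/m (0→w₀ over full span):
  y_1 = (w₀Lx³/12-w₀L²x²/6-w₀x⁵/(120L))/EI = (16·8·(8/5)³/12-16·8²·(8/5)²/6-16·(8/5)⁵/(120·8))/200000 = -288128/146484375 m
Load 2 — uniform load w=2 kN/m over full span:
  y_2 = -wx²(x²-4Lx+6L²)/(24EI) = -2·(8/5)²·((8/5)²-4·8·(8/5)+6·8²)/(24·200000) = -2096/5859375 m
Load 3 — applied couple M₀=-10 kN·m at a=16/3 m (b=L-a=8/3):
  y_3 = M₀x²/(2EI)  [x≤a] = (-10)·(8/5)²/(2·200000) = -1/15625 m
Superposition: y = Σ y_i = -349903/146484375 m ≈ -0.002389 m

y(8/5) = -349903/146484375 m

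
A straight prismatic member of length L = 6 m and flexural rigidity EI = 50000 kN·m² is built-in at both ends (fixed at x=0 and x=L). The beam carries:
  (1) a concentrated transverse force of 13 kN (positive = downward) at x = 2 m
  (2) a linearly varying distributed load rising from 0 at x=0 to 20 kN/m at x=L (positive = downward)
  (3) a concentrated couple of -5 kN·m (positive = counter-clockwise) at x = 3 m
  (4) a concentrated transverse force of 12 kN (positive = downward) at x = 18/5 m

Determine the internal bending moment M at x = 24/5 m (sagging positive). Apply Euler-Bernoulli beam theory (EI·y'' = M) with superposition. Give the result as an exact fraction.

M(24/5) = -11701/7500 kN·m

Load 1 — point force P=13 kN at a=2 m (b=L-a=4):
  M_1 = Pa²(a+3b)(L-x)/L³ - Pa²b/L²  [x>a] = 13·2²·(2+3·4)·(6-(24/5))/6³ - 13·2²·4/6² = -26/15 kN·m
Load 2 — triangular load w₀=20 kN/m (0→w₀ over full span):
  M_2 = 3w₀Lx/20 - w₀L²/30 - w₀x³/(6L) = 3·20·6·(24/5)/20 - 20·6²/30 - 20·(24/5)³/(6·6) = 24/25 kN·m
Load 3 — applied couple M₀=-5 kN·m at a=3 m (b=L-a=3):
  M_3 = R_Ax - M_A - M₀  [x>a] with R_A=-5/4, M_A=-5/4 = (-5/4)·(24/5) - (-5/4) - (-5) = 1/4 kN·m
Load 4 — point force P=12 kN at a=18/5 m (b=L-a=12/5):
  M_4 = Pa²(a+3b)(L-x)/L³ - Pa²b/L²  [x>a] = 12·(18/5)²·((18/5)+3·(12/5))·(6-(24/5))/6³ - 12·(18/5)²·(12/5)/6² = -648/625 kN·m
Superposition: M = Σ M_i = -11701/7500 kN·m ≈ -1.560133 kN·m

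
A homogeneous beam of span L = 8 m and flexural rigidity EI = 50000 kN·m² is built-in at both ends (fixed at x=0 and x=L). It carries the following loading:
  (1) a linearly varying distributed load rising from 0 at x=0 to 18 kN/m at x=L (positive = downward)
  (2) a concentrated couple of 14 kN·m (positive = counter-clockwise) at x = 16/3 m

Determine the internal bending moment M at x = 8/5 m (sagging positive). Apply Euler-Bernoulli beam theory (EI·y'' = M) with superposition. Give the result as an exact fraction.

Load 1 — triangular load w₀=18 kN/m (0→w₀ over full span):
  M_1 = 3w₀Lx/20 - w₀L²/30 - w₀x³/(6L) = 3·18·8·(8/5)/20 - 18·8²/30 - 18·(8/5)³/(6·8) = -672/125 kN·m
Load 2 — applied couple M₀=14 kN·m at a=16/3 m (b=L-a=8/3):
  M_2 = R_Ax - M_A  [x≤a] with R_A=7/3, M_A=14/3 = (7/3)·(8/5) - (14/3) = -14/15 kN·m
Superposition: M = Σ M_i = -2366/375 kN·m ≈ -6.309333 kN·m

M(8/5) = -2366/375 kN·m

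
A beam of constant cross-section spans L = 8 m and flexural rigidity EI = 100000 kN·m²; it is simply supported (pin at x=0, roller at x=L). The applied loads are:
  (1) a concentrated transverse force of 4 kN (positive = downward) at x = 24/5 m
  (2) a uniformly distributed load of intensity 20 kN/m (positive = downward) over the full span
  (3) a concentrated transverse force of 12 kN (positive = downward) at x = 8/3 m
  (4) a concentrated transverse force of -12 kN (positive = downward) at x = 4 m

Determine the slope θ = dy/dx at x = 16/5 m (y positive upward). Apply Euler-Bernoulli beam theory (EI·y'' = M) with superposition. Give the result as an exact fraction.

Load 1 — point force P=4 kN at a=24/5 m (b=L-a=16/5):
  θ_1 = -Pb(L²-b²-3x²)/(6LEI)  [x≤a] = -4·(16/5)·(8²-(16/5)²-3·(16/5)²)/(6·8·100000) = -24/390625 rad
Load 2 — uniform load w=20 kN/m over full span:
  θ_2 = -w(L³-6Lx²+4x³)/(24EI) = -20·(8³-6·8·(16/5)²+4·(16/5)³)/(24·100000) = -296/234375 rad
Load 3 — point force P=12 kN at a=8/3 m (b=L-a=16/3):
  θ_3 = -Pa(2L²-6Lx+3x²+a²)/(6LEI)  [x>a] = -12·(8/3)·(2·8²-6·8·(16/5)+3·(16/5)²+(8/3)²)/(6·8·100000) = -172/2109375 rad
Load 4 — point force P=-12 kN at a=4 m (b=L-a=4):
  θ_4 = -Pb(L²-b²-3x²)/(6LEI)  [x≤a] = -(-12)·4·(8²-4²-3·(16/5)²)/(6·8·100000) = 27/156250 rad
Superposition: θ = Σ θ_i = -26011/21093750 rad ≈ -0.001233 rad

θ(16/5) = -26011/21093750 rad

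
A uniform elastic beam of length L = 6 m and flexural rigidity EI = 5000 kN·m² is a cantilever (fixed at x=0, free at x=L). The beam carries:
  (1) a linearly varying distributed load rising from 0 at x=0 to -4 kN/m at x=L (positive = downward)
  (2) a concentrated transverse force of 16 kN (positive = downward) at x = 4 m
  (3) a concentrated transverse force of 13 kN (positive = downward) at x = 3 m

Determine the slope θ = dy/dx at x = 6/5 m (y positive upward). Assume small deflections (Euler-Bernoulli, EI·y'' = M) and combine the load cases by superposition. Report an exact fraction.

θ(6/5) = -8391/781250 rad

Load 1 — triangular load w₀=-4 kN/m (0→w₀ over full span):
  θ_1 = (w₀Lx²/4-w₀L²x/3-w₀x⁴/(24L))/EI = ((-4)·6·(6/5)²/4-(-4)·6²·(6/5)/3-(-4)·(6/5)⁴/(24·6))/5000 = 7659/781250 rad
Load 2 — point force P=16 kN at a=4 m (b=L-a=2):
  θ_2 = -Px(2a-x)/(2EI)  [x≤a] = -16·(6/5)·(2·4-(6/5))/(2·5000) = -204/15625 rad
Load 3 — point force P=13 kN at a=3 m (b=L-a=3):
  θ_3 = -Px(2a-x)/(2EI)  [x≤a] = -13·(6/5)·(2·3-(6/5))/(2·5000) = -117/15625 rad
Superposition: θ = Σ θ_i = -8391/781250 rad ≈ -0.010740 rad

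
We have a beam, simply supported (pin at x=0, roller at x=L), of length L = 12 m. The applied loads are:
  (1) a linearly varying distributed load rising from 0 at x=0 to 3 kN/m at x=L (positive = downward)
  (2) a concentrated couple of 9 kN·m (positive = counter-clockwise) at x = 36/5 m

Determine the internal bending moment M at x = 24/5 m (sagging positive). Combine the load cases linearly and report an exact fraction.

M(24/5) = 3474/125 kN·m

Load 1 — triangular load w₀=3 kN/m (0→w₀ over full span):
  M_1 = w₀Lx/6 - w₀x³/(6L) = 3·12·(24/5)/6 - 3·(24/5)³/(6·12) = 3024/125 kN·m
Load 2 — applied couple M₀=9 kN·m at a=36/5 m (b=L-a=24/5):
  M_2 = M₀x/L  [x≤a] = 9·(24/5)/12 = 18/5 kN·m
Superposition: M = Σ M_i = 3474/125 kN·m ≈ 27.792000 kN·m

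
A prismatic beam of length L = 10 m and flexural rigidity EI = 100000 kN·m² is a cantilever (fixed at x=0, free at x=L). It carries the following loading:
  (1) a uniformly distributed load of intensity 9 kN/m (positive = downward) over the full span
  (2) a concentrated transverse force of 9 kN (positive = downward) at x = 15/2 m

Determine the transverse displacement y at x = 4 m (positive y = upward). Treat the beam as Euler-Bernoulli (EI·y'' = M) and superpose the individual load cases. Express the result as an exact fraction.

Load 1 — uniform load w=9 kN/m over full span:
  y_1 = -wx²(x²-4Lx+6L²)/(24EI) = -9·4²·(4²-4·10·4+6·10²)/(24·100000) = -171/6250 m
Load 2 — point force P=9 kN at a=15/2 m (b=L-a=5/2):
  y_2 = -Px²(3a-x)/(6EI)  [x≤a] = -9·4²·(3·(15/2)-4)/(6·100000) = -111/25000 m
Superposition: y = Σ y_i = -159/5000 m ≈ -0.031800 m

y(4) = -159/5000 m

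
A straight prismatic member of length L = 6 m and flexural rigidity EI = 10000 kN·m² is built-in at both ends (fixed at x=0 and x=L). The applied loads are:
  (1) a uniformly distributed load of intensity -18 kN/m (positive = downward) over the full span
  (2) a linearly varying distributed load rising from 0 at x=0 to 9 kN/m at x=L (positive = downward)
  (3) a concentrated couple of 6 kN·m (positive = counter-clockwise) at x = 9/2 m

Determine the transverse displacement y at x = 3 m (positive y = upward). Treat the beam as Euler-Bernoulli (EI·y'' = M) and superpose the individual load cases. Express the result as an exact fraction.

Load 1 — uniform load w=-18 kN/m over full span:
  y_1 = -wx²(L-x)²/(24EI) = -(-18)·3²·(6-3)²/(24·10000) = 243/40000 m
Load 2 — triangular load w₀=9 kN/m (0→w₀ over full span):
  y_2 = -w₀x²(L-x)²(x+2L)/(120LEI) = -9·3²·(6-3)²·(3+2·6)/(120·6·10000) = -243/160000 m
Load 3 — applied couple M₀=6 kN·m at a=9/2 m (b=L-a=3/2):
  y_3 = (R_Ax³/6 - M_Ax²/2)/EI  [x≤a] with R_A=9/8, M_A=15/8 = ((9/8)·3³/6 - (15/8)·3²/2)/10000 = -27/80000 m
Superposition: y = Σ y_i = 27/6400 m ≈ 0.004219 m

y(3) = 27/6400 m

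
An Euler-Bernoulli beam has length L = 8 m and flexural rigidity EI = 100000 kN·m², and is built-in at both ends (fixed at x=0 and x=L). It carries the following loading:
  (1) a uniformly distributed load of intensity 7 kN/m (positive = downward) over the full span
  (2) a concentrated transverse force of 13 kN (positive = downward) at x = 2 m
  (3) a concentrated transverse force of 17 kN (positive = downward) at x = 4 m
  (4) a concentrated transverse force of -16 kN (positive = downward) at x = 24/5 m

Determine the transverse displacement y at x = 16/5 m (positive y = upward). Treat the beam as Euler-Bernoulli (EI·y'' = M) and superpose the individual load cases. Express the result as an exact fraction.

Load 1 — uniform load w=7 kN/m over full span:
  y_1 = -wx²(L-x)²/(24EI) = -7·(16/5)²·(8-(16/5))²/(24·100000) = -1344/1953125 m
Load 2 — point force P=13 kN at a=2 m (b=L-a=6):
  y_2 = -Pa²(L-x)²(3bL-(3b+a)(L-x))/(6L³EI)  [x>a] = -13·2²·(8-(16/5))²·(3·6·8-(3·6+2)·(8-(16/5)))/(6·8³·100000) = -117/625000 m
Load 3 — point force P=17 kN at a=4 m (b=L-a=4):
  y_3 = -Pb²x²(3aL-(3a+b)x)/(6L³EI)  [x≤a] = -17·4²·(16/5)²·(3·4·8-(3·4+4)·(16/5))/(6·8³·100000) = -476/1171875 m
Load 4 — point force P=-16 kN at a=24/5 m (b=L-a=16/5):
  y_4 = -Pb²x²(3aL-(3a+b)x)/(6L³EI)  [x≤a] = -(-16)·(16/5)²·(16/5)²·(3·(24/5)·8-(3·(24/5)+(16/5))·(16/5))/(6·8³·100000) = 47104/146484375 m
Superposition: y = Σ y_i = -374981/390625000 m ≈ -0.000960 m

y(16/5) = -374981/390625000 m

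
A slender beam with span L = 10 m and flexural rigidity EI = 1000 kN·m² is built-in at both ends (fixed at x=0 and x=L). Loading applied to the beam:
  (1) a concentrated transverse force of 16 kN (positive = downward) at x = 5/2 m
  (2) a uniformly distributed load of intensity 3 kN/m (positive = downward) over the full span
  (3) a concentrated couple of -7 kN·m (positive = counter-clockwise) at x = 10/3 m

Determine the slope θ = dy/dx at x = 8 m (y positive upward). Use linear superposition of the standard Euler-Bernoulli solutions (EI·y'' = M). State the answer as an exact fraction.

θ(8) = 23/625 rad

Load 1 — point force P=16 kN at a=5/2 m (b=L-a=15/2):
  θ_1 = Pa²(L-x)(2bL-(3b+a)(L-x))/(2L³EI)  [x>a] = 16·(5/2)²·(10-8)·(2·(15/2)·10-(3·(15/2)+(5/2))·(10-8))/(2·10³·1000) = 1/100 rad
Load 2 — uniform load w=3 kN/m over full span:
  θ_2 = -wx(L-x)(L-2x)/(12EI) = -3·8·(10-8)·(10-2·8)/(12·1000) = 3/125 rad
Load 3 — applied couple M₀=-7 kN·m at a=10/3 m (b=L-a=20/3):
  θ_3 = (R_Ax²/2 - M_Ax - M₀(x-a))/EI  [x>a] with R_A=-14/15, M_A=0 = ((-14/15)·8²/2 - 0·8 - (-7)·(8-(10/3)))/1000 = 7/2500 rad
Superposition: θ = Σ θ_i = 23/625 rad ≈ 0.036800 rad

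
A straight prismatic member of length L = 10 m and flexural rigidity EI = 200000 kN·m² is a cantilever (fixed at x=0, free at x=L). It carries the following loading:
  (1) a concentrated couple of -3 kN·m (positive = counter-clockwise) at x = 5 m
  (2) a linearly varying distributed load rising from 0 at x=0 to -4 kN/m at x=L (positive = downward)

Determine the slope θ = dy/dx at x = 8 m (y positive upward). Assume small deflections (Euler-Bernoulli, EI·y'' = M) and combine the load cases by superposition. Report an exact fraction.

Load 1 — applied couple M₀=-3 kN·m at a=5 m (b=L-a=5):
  θ_1 = M₀a/EI  [x>a] = (-3)·5/200000 = -3/40000 rad
Load 2 — triangular load w₀=-4 kN/m (0→w₀ over full span):
  θ_2 = (w₀Lx²/4-w₀L²x/3-w₀x⁴/(24L))/EI = ((-4)·10·8²/4-(-4)·10²·8/3-(-4)·8⁴/(24·10))/200000 = 116/46875 rad
Superposition: θ = Σ θ_i = 7199/3000000 rad ≈ 0.002400 rad

θ(8) = 7199/3000000 rad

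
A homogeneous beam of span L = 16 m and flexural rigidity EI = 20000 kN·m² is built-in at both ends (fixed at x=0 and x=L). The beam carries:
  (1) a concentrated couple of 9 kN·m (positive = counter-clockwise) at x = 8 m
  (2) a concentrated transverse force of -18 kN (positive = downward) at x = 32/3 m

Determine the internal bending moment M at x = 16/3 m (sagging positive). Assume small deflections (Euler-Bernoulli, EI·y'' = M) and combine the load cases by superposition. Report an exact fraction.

Load 1 — applied couple M₀=9 kN·m at a=8 m (b=L-a=8):
  M_1 = R_Ax - M_A  [x≤a] with R_A=27/32, M_A=9/4 = (27/32)·(16/3) - (9/4) = 9/4 kN·m
Load 2 — point force P=-18 kN at a=32/3 m (b=L-a=16/3):
  M_2 = Pb²(3a+b)x/L³ - Pab²/L²  [x≤a] = (-18)·(16/3)²·(3·(32/3)+(16/3))·(16/3)/16³ - (-18)·(32/3)·(16/3)²/16² = -32/9 kN·m
Superposition: M = Σ M_i = -47/36 kN·m ≈ -1.305556 kN·m

M(16/3) = -47/36 kN·m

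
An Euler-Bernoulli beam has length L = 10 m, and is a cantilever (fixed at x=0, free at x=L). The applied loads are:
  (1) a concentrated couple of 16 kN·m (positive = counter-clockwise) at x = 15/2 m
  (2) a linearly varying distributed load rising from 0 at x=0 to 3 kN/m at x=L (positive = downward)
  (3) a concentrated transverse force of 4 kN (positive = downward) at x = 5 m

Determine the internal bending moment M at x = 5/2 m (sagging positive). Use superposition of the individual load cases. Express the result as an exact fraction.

Load 1 — applied couple M₀=16 kN·m at a=15/2 m (b=L-a=5/2):
  M_1 = M₀  [x≤a] = 16 = 16 kN·m
Load 2 — triangular load w₀=3 kN/m (0→w₀ over full span):
  M_2 = w₀Lx/2 - w₀L²/3 - w₀x³/(6L) = 3·10·(5/2)/2 - 3·10²/3 - 3·(5/2)³/(6·10) = -2025/32 kN·m
Load 3 — point force P=4 kN at a=5 m (b=L-a=5):
  M_3 = -P(a-x)  [x≤a] = -4·(5-(5/2)) = -10 kN·m
Superposition: M = Σ M_i = -1833/32 kN·m ≈ -57.281250 kN·m

M(5/2) = -1833/32 kN·m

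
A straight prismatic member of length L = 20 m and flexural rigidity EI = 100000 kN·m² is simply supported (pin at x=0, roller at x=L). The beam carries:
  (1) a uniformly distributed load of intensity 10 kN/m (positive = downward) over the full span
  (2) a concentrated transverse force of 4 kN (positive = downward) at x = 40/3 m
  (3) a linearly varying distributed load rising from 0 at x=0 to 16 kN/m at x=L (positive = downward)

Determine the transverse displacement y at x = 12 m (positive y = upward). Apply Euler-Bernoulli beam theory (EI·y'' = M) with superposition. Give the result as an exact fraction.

Load 1 — uniform load w=10 kN/m over full span:
  y_1 = -wx(L³-2Lx²+x³)/(24EI) = -10·12·(20³-2·20·12²+12³)/(24·100000) = -124/625 m
Load 2 — point force P=4 kN at a=40/3 m (b=L-a=20/3):
  y_2 = -Pbx(L²-b²-x²)/(6LEI)  [x≤a] = -4·(20/3)·12·(20²-(20/3)²-12²)/(6·20·100000) = -476/84375 m
Load 3 — triangular load w₀=16 kN/m (0→w₀ over full span):
  y_3 = -w₀x(7L⁴-10L²x²+3x⁴)/(360LEI) = -16·12·(7·20⁴-10·20²·12²+3·12⁴)/(360·20·100000) = -37888/234375 m
Superposition: y = Σ y_i = -771392/2109375 m ≈ -0.365697 m

y(12) = -771392/2109375 m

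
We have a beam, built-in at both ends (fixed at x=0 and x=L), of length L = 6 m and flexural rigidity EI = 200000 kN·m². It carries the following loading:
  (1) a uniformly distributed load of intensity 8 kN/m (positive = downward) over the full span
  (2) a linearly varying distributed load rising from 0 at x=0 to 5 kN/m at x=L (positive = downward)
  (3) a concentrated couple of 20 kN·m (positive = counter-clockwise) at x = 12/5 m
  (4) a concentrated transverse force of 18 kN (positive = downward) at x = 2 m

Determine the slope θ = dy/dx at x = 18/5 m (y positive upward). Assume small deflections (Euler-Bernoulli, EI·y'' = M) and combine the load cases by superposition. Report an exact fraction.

Load 1 — uniform load w=8 kN/m over full span:
  θ_1 = -wx(L-x)(L-2x)/(12EI) = -8·(18/5)·(6-(18/5))·(6-2·(18/5))/(12·200000) = 27/781250 rad
Load 2 — triangular load w₀=5 kN/m (0→w₀ over full span):
  θ_2 = -w₀(2x(L-x)(L-2x)(x+2L)+x²(L-x)²)/(120LEI) = -5·(2·(18/5)·(6-(18/5))·(6-2·(18/5))·((18/5)+2·6)+(18/5)²·(6-(18/5))²)/(120·6·200000) = 27/3125000 rad
Load 3 — applied couple M₀=20 kN·m at a=12/5 m (b=L-a=18/5):
  θ_3 = (R_Ax²/2 - M_Ax - M₀(x-a))/EI  [x>a] with R_A=24/5, M_A=12/5 = ((24/5)·(18/5)²/2 - (12/5)·(18/5) - 20·((18/5)-(12/5)))/200000 = -3/390625 rad
Load 4 — point force P=18 kN at a=2 m (b=L-a=4):
  θ_4 = Pa²(L-x)(2bL-(3b+a)(L-x))/(2L³EI)  [x>a] = 18·2²·(6-(18/5))·(2·4·6-(3·4+2)·(6-(18/5)))/(2·6³·200000) = 9/312500 rad
Superposition: θ = Σ θ_i = 201/3125000 rad ≈ 0.000064 rad

θ(18/5) = 201/3125000 rad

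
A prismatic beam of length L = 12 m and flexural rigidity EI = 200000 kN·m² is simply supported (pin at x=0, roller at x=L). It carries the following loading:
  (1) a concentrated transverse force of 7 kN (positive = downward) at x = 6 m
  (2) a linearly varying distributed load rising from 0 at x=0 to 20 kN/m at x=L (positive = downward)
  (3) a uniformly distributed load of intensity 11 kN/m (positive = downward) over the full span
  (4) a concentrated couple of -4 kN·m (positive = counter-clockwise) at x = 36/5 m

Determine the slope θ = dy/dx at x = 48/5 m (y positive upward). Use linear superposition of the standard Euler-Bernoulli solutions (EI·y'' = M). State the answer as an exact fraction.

Load 1 — point force P=7 kN at a=6 m (b=L-a=6):
  θ_1 = -Pa(2L²-6Lx+3x²+a²)/(6LEI)  [x>a] = -7·6·(2·12²-6·12·(48/5)+3·(48/5)²+6²)/(6·12·200000) = 1323/5000000 rad
Load 2 — triangular load w₀=20 kN/m (0→w₀ over full span):
  θ_2 = -w₀(7L⁴-30L²x²+15x⁴)/(360LEI) = -20·(7·12⁴-30·12²·(48/5)²+15·(48/5)⁴)/(360·12·200000) = 2271/781250 rad
Load 3 — uniform load w=11 kN/m over full span:
  θ_3 = -w(L³-6Lx²+4x³)/(24EI) = -11·(12³-6·12·(48/5)²+4·(48/5)³)/(24·200000) = 9801/3125000 rad
Load 4 — applied couple M₀=-4 kN·m at a=36/5 m (b=L-a=24/5):
  θ_4 = (M₀x²/(2L)-M₀(x-a)+C₁)/EI  [x>a] with C₁=M₀(3b²-L²)/(6L)=104/25 = ((-4)·(48/5)²/(2·12)-(-4)·((48/5)-(36/5))+(104/25))/200000 = -1/125000 rad
Superposition: θ = Σ θ_i = 31499/5000000 rad ≈ 0.006300 rad

θ(48/5) = 31499/5000000 rad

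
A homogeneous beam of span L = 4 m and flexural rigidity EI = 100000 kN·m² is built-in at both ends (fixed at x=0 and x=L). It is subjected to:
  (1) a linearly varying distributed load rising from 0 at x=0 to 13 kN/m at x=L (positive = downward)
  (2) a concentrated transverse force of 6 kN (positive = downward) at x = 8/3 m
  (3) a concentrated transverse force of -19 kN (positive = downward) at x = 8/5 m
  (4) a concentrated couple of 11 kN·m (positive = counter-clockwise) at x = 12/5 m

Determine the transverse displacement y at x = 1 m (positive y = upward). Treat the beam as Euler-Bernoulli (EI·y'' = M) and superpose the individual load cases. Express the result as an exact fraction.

Load 1 — triangular load w₀=13 kN/m (0→w₀ over full span):
  y_1 = -w₀x²(L-x)²(x+2L)/(120LEI) = -13·1²·(4-1)²·(1+2·4)/(120·4·100000) = -351/16000000 m
Load 2 — point force P=6 kN at a=8/3 m (b=L-a=4/3):
  y_2 = -Pb²x²(3aL-(3a+b)x)/(6L³EI)  [x≤a] = -6·(4/3)²·1²·(3·(8/3)·4-(3·(8/3)+(4/3))·1)/(6·4³·100000) = -17/2700000 m
Load 3 — point force P=-19 kN at a=8/5 m (b=L-a=12/5):
  y_3 = -Pb²x²(3aL-(3a+b)x)/(6L³EI)  [x≤a] = -(-19)·(12/5)²·1²·(3·(8/5)·4-(3·(8/5)+(12/5))·1)/(6·4³·100000) = 171/5000000 m
Load 4 — applied couple M₀=11 kN·m at a=12/5 m (b=L-a=8/5):
  y_4 = (R_Ax³/6 - M_Ax²/2)/EI  [x≤a] with R_A=99/25, M_A=88/25 = ((99/25)·1³/6 - (88/25)·1²/2)/100000 = -11/1000000 m
Superposition: y = Σ y_i = -10873/2160000000 m ≈ -0.000005 m

y(1) = -10873/2160000000 m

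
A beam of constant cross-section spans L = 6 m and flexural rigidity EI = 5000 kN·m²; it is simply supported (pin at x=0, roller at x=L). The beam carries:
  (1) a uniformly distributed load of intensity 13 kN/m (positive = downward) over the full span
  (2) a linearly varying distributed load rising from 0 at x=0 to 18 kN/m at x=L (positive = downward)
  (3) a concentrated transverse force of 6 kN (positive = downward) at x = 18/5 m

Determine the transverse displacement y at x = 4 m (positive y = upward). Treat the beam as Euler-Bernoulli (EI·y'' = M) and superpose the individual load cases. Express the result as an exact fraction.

y(4) = -32767/468750 m

Load 1 — uniform load w=13 kN/m over full span:
  y_1 = -wx(L³-2Lx²+x³)/(24EI) = -13·4·(6³-2·6·4²+4³)/(24·5000) = -143/3750 m
Load 2 — triangular load w₀=18 kN/m (0→w₀ over full span):
  y_2 = -w₀x(7L⁴-10L²x²+3x⁴)/(360LEI) = -18·4·(7·6⁴-10·6²·4²+3·4⁴)/(360·6·5000) = -17/625 m
Load 3 — point force P=6 kN at a=18/5 m (b=L-a=12/5):
  y_3 = -Pa(L-x)(2Lx-a²-x²)/(6LEI)  [x>a] = -6·(18/5)·(6-4)·(2·6·4-(18/5)²-4²)/(6·6·5000) = -357/78125 m
Superposition: y = Σ y_i = -32767/468750 m ≈ -0.069903 m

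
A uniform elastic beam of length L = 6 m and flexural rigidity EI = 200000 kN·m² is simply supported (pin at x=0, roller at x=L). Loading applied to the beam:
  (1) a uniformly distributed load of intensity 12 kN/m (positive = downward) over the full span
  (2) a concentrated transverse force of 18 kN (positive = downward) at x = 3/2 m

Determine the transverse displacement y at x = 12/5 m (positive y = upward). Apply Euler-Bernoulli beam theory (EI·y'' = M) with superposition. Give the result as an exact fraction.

y(12/5) = -1244889/1000000000 m

Load 1 — uniform load w=12 kN/m over full span:
  y_1 = -wx(L³-2Lx²+x³)/(24EI) = -12·(12/5)·(6³-2·6·(12/5)²+(12/5)³)/(24·200000) = -7533/7812500 m
Load 2 — point force P=18 kN at a=3/2 m (b=L-a=9/2):
  y_2 = -Pa(L-x)(2Lx-a²-x²)/(6LEI)  [x>a] = -18·(3/2)·(6-(12/5))·(2·6·(12/5)-(3/2)²-(12/5)²)/(6·6·200000) = -56133/200000000 m
Superposition: y = Σ y_i = -1244889/1000000000 m ≈ -0.001245 m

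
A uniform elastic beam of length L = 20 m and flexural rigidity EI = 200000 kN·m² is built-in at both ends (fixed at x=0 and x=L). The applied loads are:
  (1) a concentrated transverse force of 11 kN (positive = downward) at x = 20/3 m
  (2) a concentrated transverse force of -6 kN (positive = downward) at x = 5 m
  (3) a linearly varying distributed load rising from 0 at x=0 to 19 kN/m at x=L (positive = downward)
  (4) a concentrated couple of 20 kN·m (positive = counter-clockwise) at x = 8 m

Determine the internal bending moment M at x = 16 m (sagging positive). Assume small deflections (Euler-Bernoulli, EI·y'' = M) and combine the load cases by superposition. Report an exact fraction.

M(16) = 13967/1800 kN·m

Load 1 — point force P=11 kN at a=20/3 m (b=L-a=40/3):
  M_1 = Pa²(a+3b)(L-x)/L³ - Pa²b/L²  [x>a] = 11·(20/3)²·((20/3)+3·(40/3))·(20-16)/20³ - 11·(20/3)²·(40/3)/20² = -44/9 kN·m
Load 2 — point force P=-6 kN at a=5 m (b=L-a=15):
  M_2 = Pa²(a+3b)(L-x)/L³ - Pa²b/L²  [x>a] = (-6)·5²·(5+3·15)·(20-16)/20³ - (-6)·5²·15/20² = 15/8 kN·m
Load 3 — triangular load w₀=19 kN/m (0→w₀ over full span):
  M_3 = 3w₀Lx/20 - w₀L²/30 - w₀x³/(6L) = 3·19·20·16/20 - 19·20²/30 - 19·16³/(6·20) = 152/15 kN·m
Load 4 — applied couple M₀=20 kN·m at a=8 m (b=L-a=12):
  M_4 = R_Ax - M_A - M₀  [x>a] with R_A=36/25, M_A=12/5 = (36/25)·16 - (12/5) - 20 = 16/25 kN·m
Superposition: M = Σ M_i = 13967/1800 kN·m ≈ 7.759444 kN·m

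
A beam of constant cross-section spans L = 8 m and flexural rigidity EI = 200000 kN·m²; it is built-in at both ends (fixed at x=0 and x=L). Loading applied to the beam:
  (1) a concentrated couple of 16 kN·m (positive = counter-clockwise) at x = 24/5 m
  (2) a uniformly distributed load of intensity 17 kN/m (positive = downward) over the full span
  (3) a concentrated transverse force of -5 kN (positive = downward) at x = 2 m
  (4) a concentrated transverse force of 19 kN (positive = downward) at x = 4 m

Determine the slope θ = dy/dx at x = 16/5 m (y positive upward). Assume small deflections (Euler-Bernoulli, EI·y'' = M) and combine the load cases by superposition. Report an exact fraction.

θ(16/5) = -1899/7812500 rad

Load 1 — applied couple M₀=16 kN·m at a=24/5 m (b=L-a=16/5):
  θ_1 = (R_Ax²/2 - M_Ax)/EI  [x≤a] with R_A=72/25, M_A=128/25 = ((72/25)·(16/5)²/2 - (128/25)·(16/5))/200000 = -16/1953125 rad
Load 2 — uniform load w=17 kN/m over full span:
  θ_2 = -wx(L-x)(L-2x)/(12EI) = -17·(16/5)·(8-(16/5))·(8-2·(16/5))/(12·200000) = -68/390625 rad
Load 3 — point force P=-5 kN at a=2 m (b=L-a=6):
  θ_3 = Pa²(L-x)(2bL-(3b+a)(L-x))/(2L³EI)  [x>a] = (-5)·2²·(8-(16/5))·(2·6·8-(3·6+2)·(8-(16/5)))/(2·8³·200000) = 0 rad
Load 4 — point force P=19 kN at a=4 m (b=L-a=4):
  θ_4 = -Pb²x(2aL-(3a+b)x)/(2L³EI)  [x≤a] = -19·4²·(16/5)·(2·4·8-(3·4+4)·(16/5))/(2·8³·200000) = -19/312500 rad
Superposition: θ = Σ θ_i = -1899/7812500 rad ≈ -0.000243 rad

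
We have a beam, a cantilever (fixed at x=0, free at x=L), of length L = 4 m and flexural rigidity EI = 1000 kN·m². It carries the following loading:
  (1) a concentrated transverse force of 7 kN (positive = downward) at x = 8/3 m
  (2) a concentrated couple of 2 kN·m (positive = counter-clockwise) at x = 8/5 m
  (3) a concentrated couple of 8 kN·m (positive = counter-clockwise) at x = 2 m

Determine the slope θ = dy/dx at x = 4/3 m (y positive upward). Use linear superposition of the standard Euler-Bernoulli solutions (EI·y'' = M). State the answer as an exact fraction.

θ(4/3) = -2/375 rad

Load 1 — point force P=7 kN at a=8/3 m (b=L-a=4/3):
  θ_1 = -Px(2a-x)/(2EI)  [x≤a] = -7·(4/3)·(2·(8/3)-(4/3))/(2·1000) = -7/375 rad
Load 2 — applied couple M₀=2 kN·m at a=8/5 m (b=L-a=12/5):
  θ_2 = M₀x/EI  [x≤a] = 2·(4/3)/1000 = 1/375 rad
Load 3 — applied couple M₀=8 kN·m at a=2 m (b=L-a=2):
  θ_3 = M₀x/EI  [x≤a] = 8·(4/3)/1000 = 4/375 rad
Superposition: θ = Σ θ_i = -2/375 rad ≈ -0.005333 rad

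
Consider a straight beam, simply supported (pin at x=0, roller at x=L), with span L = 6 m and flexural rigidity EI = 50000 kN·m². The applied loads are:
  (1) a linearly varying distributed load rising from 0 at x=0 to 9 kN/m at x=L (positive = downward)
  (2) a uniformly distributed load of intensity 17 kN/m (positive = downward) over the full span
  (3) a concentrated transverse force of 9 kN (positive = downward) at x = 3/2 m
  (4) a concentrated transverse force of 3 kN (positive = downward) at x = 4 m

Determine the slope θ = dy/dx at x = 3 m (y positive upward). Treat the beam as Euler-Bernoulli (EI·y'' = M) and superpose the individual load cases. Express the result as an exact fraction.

θ(3) = -319/24000000 rad

Load 1 — triangular load w₀=9 kN/m (0→w₀ over full span):
  θ_1 = -w₀(7L⁴-30L²x²+15x⁴)/(360LEI) = -9·(7·6⁴-30·6²·3²+15·3⁴)/(360·6·50000) = -189/4000000 rad
Load 2 — uniform load w=17 kN/m over full span:
  θ_2 = -w(L³-6Lx²+4x³)/(24EI) = -17·(6³-6·6·3²+4·3³)/(24·50000) = 0 rad
Load 3 — point force P=9 kN at a=3/2 m (b=L-a=9/2):
  θ_3 = -Pa(2L²-6Lx+3x²+a²)/(6LEI)  [x>a] = -9·(3/2)·(2·6²-6·6·3+3·3²+(3/2)²)/(6·6·50000) = 81/1600000 rad
Load 4 — point force P=3 kN at a=4 m (b=L-a=2):
  θ_4 = -Pb(L²-b²-3x²)/(6LEI)  [x≤a] = -3·2·(6²-2²-3·3²)/(6·6·50000) = -1/60000 rad
Superposition: θ = Σ θ_i = -319/24000000 rad ≈ -0.000013 rad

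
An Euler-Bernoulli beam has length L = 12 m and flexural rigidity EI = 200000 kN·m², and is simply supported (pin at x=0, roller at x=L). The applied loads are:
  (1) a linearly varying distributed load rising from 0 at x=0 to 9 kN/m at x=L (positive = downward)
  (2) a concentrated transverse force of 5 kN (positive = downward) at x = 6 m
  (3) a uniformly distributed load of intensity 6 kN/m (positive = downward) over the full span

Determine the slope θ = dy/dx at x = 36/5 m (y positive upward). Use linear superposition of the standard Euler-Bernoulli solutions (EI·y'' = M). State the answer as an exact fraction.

θ(36/5) = 140157/125000000 rad

Load 1 — triangular load w₀=9 kN/m (0→w₀ over full span):
  θ_1 = -w₀(7L⁴-30L²x²+15x⁴)/(360LEI) = -9·(7·12⁴-30·12²·(36/5)²+15·(36/5)⁴)/(360·12·200000) = 783/1953125 rad
Load 2 — point force P=5 kN at a=6 m (b=L-a=6):
  θ_2 = -Pa(2L²-6Lx+3x²+a²)/(6LEI)  [x>a] = -5·6·(2·12²-6·12·(36/5)+3·(36/5)²+6²)/(6·12·200000) = 81/1000000 rad
Load 3 — uniform load w=6 kN/m over full span:
  θ_3 = -w(L³-6Lx²+4x³)/(24EI) = -6·(12³-6·12·(36/5)²+4·(36/5)³)/(24·200000) = 999/1562500 rad
Superposition: θ = Σ θ_i = 140157/125000000 rad ≈ 0.001121 rad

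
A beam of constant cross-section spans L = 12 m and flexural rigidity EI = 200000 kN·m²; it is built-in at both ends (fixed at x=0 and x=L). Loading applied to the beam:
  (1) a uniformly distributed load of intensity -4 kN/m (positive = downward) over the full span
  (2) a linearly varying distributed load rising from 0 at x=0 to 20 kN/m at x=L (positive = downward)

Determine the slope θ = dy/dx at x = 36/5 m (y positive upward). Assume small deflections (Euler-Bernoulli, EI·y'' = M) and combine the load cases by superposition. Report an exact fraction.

Load 1 — uniform load w=-4 kN/m over full span:
  θ_1 = -wx(L-x)(L-2x)/(12EI) = -(-4)·(36/5)·(12-(36/5))·(12-2·(36/5))/(12·200000) = -54/390625 rad
Load 2 — triangular load w₀=20 kN/m (0→w₀ over full span):
  θ_2 = -w₀(2x(L-x)(L-2x)(x+2L)+x²(L-x)²)/(120LEI) = -20·(2·(36/5)·(12-(36/5))·(12-2·(36/5))·((36/5)+2·12)+(36/5)²·(12-(36/5))²)/(120·12·200000) = 108/390625 rad
Superposition: θ = Σ θ_i = 54/390625 rad ≈ 0.000138 rad

θ(36/5) = 54/390625 rad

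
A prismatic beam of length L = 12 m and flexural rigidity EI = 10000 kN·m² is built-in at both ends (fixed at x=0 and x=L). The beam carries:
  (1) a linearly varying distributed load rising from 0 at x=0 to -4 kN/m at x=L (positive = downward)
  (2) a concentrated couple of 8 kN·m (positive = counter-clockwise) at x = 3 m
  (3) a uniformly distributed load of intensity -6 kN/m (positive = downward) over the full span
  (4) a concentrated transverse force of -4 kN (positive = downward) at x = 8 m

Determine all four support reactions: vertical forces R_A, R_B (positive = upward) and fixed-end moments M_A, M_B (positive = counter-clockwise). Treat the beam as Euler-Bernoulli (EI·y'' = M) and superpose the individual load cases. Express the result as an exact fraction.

R_A = -23483/540 kN, M_A = -8663/90 kN·m, R_B = -30517/540 kN, M_B = 9937/90 kN·m

Load 1 — triangular load w₀=-4 kN/m (0→w₀ over full span):
  R_A = 3w₀L/20 = 3·(-4)·12/20 = -36/5 kN
  M_A = w₀L²/30 = (-4)·12²/30 = -96/5 kN·m
  R_B = 7w₀L/20 = 7·(-4)·12/20 = -84/5 kN
  M_B = -w₀L²/20 = -(-4)·12²/20 = 144/5 kN·m
Load 2 — applied couple M₀=8 kN·m at a=3 m (b=L-a=9):
  R_A = 6M₀ab/L³ = 6·8·3·9/12³ = 3/4 kN
  M_A = M₀b(2a-b)/L² = 8·9·(2·3-9)/12² = -3/2 kN·m
  R_B = -6M₀ab/L³ = -6·8·3·9/12³ = -3/4 kN
  M_B = M₀a(2b-a)/L² = 8·3·(2·9-3)/12² = 5/2 kN·m
Load 3 — uniform load w=-6 kN/m over full span:
  R_A = wL/2 = (-6)·12/2 = -36 kN
  M_A = wL²/12 = (-6)·12²/12 = -72 kN·m
  R_B = wL/2 = (-6)·12/2 = -36 kN
  M_B = -wL²/12 = -(-6)·12²/12 = 72 kN·m
Load 4 — point force P=-4 kN at a=8 m (b=L-a=4):
  R_A = Pb²(3a+b)/L³ = (-4)·4²·(3·8+4)/12³ = -28/27 kN
  M_A = Pab²/L² = (-4)·8·4²/12² = -32/9 kN·m
  R_B = Pa²(a+3b)/L³ = (-4)·8²·(8+3·4)/12³ = -80/27 kN
  M_B = -Pa²b/L² = -(-4)·8²·4/12² = 64/9 kN·m
Superposition: R_A = -23483/540 kN, M_A = -8663/90 kN·m, R_B = -30517/540 kN, M_B = 9937/90 kN·m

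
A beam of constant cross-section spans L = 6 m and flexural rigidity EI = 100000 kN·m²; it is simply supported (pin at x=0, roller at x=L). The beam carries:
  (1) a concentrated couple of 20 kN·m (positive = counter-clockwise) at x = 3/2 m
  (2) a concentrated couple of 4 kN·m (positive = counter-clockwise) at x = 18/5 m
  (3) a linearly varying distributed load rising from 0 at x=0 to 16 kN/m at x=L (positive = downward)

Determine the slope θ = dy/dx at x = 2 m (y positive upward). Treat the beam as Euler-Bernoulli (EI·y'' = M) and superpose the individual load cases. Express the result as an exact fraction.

Load 1 — applied couple M₀=20 kN·m at a=3/2 m (b=L-a=9/2):
  θ_1 = (M₀x²/(2L)-M₀(x-a)+C₁)/EI  [x>a] with C₁=M₀(3b²-L²)/(6L)=55/4 = (20·2²/(2·6)-20·(2-(3/2))+(55/4))/100000 = 1/9600 rad
Load 2 — applied couple M₀=4 kN·m at a=18/5 m (b=L-a=12/5):
  θ_2 = (M₀x²/(2L)+C₁)/EI  [x≤a] with C₁=M₀(3b²-L²)/(6L)=-52/25 = (4·2²/(2·6)+(-52/25))/100000 = -7/937500 rad
Load 3 — triangular load w₀=16 kN/m (0→w₀ over full span):
  θ_3 = -w₀(7L⁴-30L²x²+15x⁴)/(360LEI) = -16·(7·6⁴-30·6²·2²+15·2⁴)/(360·6·100000) = -52/140625 rad
Superposition: θ = Σ θ_i = -24577/90000000 rad ≈ -0.000273 rad

θ(2) = -24577/90000000 rad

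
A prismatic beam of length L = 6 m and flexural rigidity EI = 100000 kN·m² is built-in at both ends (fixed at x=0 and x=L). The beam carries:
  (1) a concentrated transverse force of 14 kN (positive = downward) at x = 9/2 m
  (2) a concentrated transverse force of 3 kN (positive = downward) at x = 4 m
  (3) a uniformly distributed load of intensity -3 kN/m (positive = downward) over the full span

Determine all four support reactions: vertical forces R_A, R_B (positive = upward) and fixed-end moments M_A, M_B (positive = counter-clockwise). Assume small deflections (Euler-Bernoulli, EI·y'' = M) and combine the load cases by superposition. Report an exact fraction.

R_A = -869/144 kN, M_A = -179/48 kN·m, R_B = 725/144 kN, M_B = -263/48 kN·m

Load 1 — point force P=14 kN at a=9/2 m (b=L-a=3/2):
  R_A = Pb²(3a+b)/L³ = 14·(3/2)²·(3·(9/2)+(3/2))/6³ = 35/16 kN
  M_A = Pab²/L² = 14·(9/2)·(3/2)²/6² = 63/16 kN·m
  R_B = Pa²(a+3b)/L³ = 14·(9/2)²·((9/2)+3·(3/2))/6³ = 189/16 kN
  M_B = -Pa²b/L² = -14·(9/2)²·(3/2)/6² = -189/16 kN·m
Load 2 — point force P=3 kN at a=4 m (b=L-a=2):
  R_A = Pb²(3a+b)/L³ = 3·2²·(3·4+2)/6³ = 7/9 kN
  M_A = Pab²/L² = 3·4·2²/6² = 4/3 kN·m
  R_B = Pa²(a+3b)/L³ = 3·4²·(4+3·2)/6³ = 20/9 kN
  M_B = -Pa²b/L² = -3·4²·2/6² = -8/3 kN·m
Load 3 — uniform load w=-3 kN/m over full span:
  R_A = wL/2 = (-3)·6/2 = -9 kN
  M_A = wL²/12 = (-3)·6²/12 = -9 kN·m
  R_B = wL/2 = (-3)·6/2 = -9 kN
  M_B = -wL²/12 = -(-3)·6²/12 = 9 kN·m
Superposition: R_A = -869/144 kN, M_A = -179/48 kN·m, R_B = 725/144 kN, M_B = -263/48 kN·m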